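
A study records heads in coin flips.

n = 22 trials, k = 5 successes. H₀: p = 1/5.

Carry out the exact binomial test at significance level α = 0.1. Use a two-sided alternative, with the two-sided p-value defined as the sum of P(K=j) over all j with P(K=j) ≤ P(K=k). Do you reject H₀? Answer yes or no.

reject H₀: no

Exact binomial: n=22, k=5, p₀=1/5=0.2000
P(X=j) = C(n,j)·p₀^j·(1−p₀)^(n−j); p = Σ P(X=j) over j with P(X=j) ≤ P(X=5)
p-value (two-sided) = 0.78916
At α=0.1: p ≥ α → fail to reject H₀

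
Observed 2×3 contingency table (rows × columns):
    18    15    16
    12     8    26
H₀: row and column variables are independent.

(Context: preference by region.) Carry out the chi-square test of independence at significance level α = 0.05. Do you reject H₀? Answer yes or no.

Row totals [49, 46], col totals [30, 23, 42], n=95
χ² = (18−15.47)²/15.47 + (15−11.86)²/11.86 + (16−21.66)²/21.66 + (12−14.53)²/14.53 + (8−11.14)²/11.14 + (26−20.34)²/20.34 = 5.6223
df = 2
p-value (upper-tail) = 0.06014
At α=0.05: p ≥ α → fail to reject H₀

reject H₀: no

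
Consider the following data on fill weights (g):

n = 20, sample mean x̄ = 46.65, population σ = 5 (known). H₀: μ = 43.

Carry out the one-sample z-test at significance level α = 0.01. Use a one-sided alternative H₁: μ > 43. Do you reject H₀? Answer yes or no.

reject H₀: yes

SE = σ/√n = 5/√20 = 1.1180
z = (x̄−μ₀)/SE = (46.65−43)/1.1180 = 3.2647
p-value (one-sided, H₁ greater) = 0.00055
At α=0.01: p < α → reject H₀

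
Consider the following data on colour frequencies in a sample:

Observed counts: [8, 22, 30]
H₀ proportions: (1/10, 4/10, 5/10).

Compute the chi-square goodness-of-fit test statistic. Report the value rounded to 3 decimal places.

n = 60; E_i = n·p_i = [6.00, 24.00, 30.00]
χ² = (8−6.00)²/6.00 + (22−24.00)²/24.00 + (30−30.00)²/30.00 = 0.8333
df = 2

test statistic = 0.833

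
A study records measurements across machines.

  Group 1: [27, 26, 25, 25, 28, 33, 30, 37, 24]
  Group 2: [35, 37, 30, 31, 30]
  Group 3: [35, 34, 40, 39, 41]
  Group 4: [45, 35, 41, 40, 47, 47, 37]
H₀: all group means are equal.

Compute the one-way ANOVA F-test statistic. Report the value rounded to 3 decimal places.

Group means [28.33, 32.60, 37.80, 41.71], grand mean 34.577
SSB = Σnᵢ(x̄ᵢ−x̄)² = 778.918; SSW = ΣΣ(x−x̄ᵢ)² = 365.429
MSB = 778.918/3 = 259.6392; MSW = 365.429/22 = 16.6104
F = MSB/MSW = 15.6311
df = (3, 22)

test statistic = 15.631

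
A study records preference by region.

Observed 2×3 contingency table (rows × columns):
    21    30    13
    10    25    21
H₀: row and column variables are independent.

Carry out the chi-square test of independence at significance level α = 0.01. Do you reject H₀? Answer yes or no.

Row totals [64, 56], col totals [31, 55, 34], n=120
χ² = (21−16.53)²/16.53 + (30−29.33)²/29.33 + (13−18.13)²/18.13 + (10−14.47)²/14.47 + (25−25.67)²/25.67 + (21−15.87)²/15.87 = 5.7323
df = 2
p-value (upper-tail) = 0.05692
At α=0.01: p ≥ α → fail to reject H₀

reject H₀: no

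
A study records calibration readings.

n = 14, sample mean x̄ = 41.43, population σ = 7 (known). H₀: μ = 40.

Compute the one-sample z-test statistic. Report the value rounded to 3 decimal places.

test statistic = 0.764

SE = σ/√n = 7/√14 = 1.8708
z = (x̄−μ₀)/SE = (41.43−40)/1.8708 = 0.7644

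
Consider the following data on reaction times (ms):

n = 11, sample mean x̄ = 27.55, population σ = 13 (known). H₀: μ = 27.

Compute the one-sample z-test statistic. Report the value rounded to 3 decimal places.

SE = σ/√n = 13/√11 = 3.9196
z = (x̄−μ₀)/SE = (27.55−27)/3.9196 = 0.1403

test statistic = 0.140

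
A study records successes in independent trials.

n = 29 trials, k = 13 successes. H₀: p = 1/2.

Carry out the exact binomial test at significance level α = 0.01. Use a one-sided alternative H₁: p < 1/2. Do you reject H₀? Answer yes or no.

reject H₀: no

Exact binomial: n=29, k=13, p₀=1/2=0.5000
P(X≤13) from Σ C(n,i)·p₀^i·(1−p₀)^(n−i)
p-value (one-sided, H₁ less) = 0.35554
At α=0.01: p ≥ α → fail to reject H₀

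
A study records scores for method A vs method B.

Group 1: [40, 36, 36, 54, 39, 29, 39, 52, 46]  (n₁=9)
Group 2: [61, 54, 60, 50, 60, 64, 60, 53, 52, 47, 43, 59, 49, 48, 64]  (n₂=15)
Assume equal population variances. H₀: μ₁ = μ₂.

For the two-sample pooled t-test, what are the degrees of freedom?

degrees of freedom = 22

df = n₁ + n₂ − 2 = 9 + 15 − 2 = 22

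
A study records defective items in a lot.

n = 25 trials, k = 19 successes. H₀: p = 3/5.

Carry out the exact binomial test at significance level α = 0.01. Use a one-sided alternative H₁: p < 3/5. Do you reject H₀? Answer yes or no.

Exact binomial: n=25, k=19, p₀=3/5=0.6000
P(X≤19) from Σ C(n,i)·p₀^i·(1−p₀)^(n−i)
p-value (one-sided, H₁ less) = 0.97064
At α=0.01: p ≥ α → fail to reject H₀

reject H₀: no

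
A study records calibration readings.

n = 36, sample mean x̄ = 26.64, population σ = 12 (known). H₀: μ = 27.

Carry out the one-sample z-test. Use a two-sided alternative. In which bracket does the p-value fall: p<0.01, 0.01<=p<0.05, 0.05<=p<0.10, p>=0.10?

p-value bracket: p>=0.10

SE = σ/√n = 12/√36 = 2.0000
z = (x̄−μ₀)/SE = (26.64−27)/2.0000 = -0.1800
p-value (two-sided) = 0.85715
→ bracket: p>=0.10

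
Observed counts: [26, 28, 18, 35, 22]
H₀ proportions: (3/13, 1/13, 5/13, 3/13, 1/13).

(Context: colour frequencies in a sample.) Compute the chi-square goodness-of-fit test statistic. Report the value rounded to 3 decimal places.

test statistic = 69.171

n = 129; E_i = n·p_i = [29.77, 9.92, 49.62, 29.77, 9.92]
χ² = (26−29.77)²/29.77 + (28−9.92)²/9.92 + (18−49.62)²/49.62 + (35−29.77)²/29.77 + (22−9.92)²/9.92 = 69.1711
df = 4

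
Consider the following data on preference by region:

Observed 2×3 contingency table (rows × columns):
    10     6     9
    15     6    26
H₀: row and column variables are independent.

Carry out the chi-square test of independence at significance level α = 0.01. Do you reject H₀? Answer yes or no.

reject H₀: no

Row totals [25, 47], col totals [25, 12, 35], n=72
χ² = (10−8.68)²/8.68 + (6−4.17)²/4.17 + (9−12.15)²/12.15 + (15−16.32)²/16.32 + (6−7.83)²/7.83 + (26−22.85)²/22.85 = 2.7960
df = 2
p-value (upper-tail) = 0.24710
At α=0.01: p ≥ α → fail to reject H₀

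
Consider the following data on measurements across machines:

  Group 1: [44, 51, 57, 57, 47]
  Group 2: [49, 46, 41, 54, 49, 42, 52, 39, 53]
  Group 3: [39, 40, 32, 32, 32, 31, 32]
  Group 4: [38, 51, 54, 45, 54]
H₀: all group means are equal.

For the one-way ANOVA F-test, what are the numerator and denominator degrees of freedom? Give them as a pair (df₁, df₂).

k = 4 groups, N = 26 total
df = (k−1, N−k) = (4−1, 26−4) = (3, 22)

degrees of freedom = [3, 22]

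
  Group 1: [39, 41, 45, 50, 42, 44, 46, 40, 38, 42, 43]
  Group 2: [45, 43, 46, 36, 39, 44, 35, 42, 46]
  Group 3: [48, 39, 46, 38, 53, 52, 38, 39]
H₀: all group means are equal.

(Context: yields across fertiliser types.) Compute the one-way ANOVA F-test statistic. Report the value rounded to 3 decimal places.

Group means [42.73, 41.78, 44.12], grand mean 42.821
SSB = Σnᵢ(x̄ᵢ−x̄)² = 23.495; SSW = ΣΣ(x−x̄ᵢ)² = 544.612
MSB = 23.495/2 = 11.7474; MSW = 544.612/25 = 21.7845
F = MSB/MSW = 0.5393
df = (2, 25)

test statistic = 0.539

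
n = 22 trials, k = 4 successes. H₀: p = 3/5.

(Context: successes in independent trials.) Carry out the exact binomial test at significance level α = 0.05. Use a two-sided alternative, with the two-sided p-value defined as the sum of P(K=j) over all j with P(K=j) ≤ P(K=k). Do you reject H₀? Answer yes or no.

reject H₀: yes

Exact binomial: n=22, k=4, p₀=3/5=0.6000
P(X=j) = C(n,j)·p₀^j·(1−p₀)^(n−j); p = Σ P(X=j) over j with P(X=j) ≤ P(X=4)
p-value (two-sided) = 0.00009
At α=0.05: p < α → reject H₀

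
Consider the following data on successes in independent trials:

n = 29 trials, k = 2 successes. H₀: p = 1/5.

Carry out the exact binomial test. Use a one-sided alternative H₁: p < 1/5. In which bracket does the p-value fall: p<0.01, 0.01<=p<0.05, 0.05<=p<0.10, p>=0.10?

Exact binomial: n=29, k=2, p₀=1/5=0.2000
P(X≤2) from Σ C(n,i)·p₀^i·(1−p₀)^(n−i)
p-value (one-sided, H₁ less) = 0.05203
→ bracket: 0.05<=p<0.10

p-value bracket: 0.05<=p<0.10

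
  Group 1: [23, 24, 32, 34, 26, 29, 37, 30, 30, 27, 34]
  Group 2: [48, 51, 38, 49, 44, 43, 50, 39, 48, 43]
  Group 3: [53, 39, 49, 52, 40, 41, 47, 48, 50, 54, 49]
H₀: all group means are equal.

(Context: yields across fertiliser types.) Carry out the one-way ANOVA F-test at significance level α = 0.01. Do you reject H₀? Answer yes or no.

reject H₀: yes

Group means [29.64, 45.30, 47.45], grand mean 40.656
SSB = Σnᵢ(x̄ᵢ−x̄)² = 2059.846; SSW = ΣΣ(x−x̄ᵢ)² = 657.373
MSB = 2059.846/2 = 1029.9230; MSW = 657.373/29 = 22.6680
F = MSB/MSW = 45.4351
df = (2, 29)
p-value (upper-tail) = 0.00000
At α=0.01: p < α → reject H₀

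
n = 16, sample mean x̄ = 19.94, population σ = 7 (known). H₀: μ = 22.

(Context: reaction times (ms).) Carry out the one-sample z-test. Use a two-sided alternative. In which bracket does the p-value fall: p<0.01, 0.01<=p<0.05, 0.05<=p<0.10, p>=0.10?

SE = σ/√n = 7/√16 = 1.7500
z = (x̄−μ₀)/SE = (19.94−22)/1.7500 = -1.1771
p-value (two-sided) = 0.23914
→ bracket: p>=0.10

p-value bracket: p>=0.10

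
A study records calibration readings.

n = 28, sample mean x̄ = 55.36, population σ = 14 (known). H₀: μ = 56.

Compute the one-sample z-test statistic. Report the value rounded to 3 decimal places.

SE = σ/√n = 14/√28 = 2.6458
z = (x̄−μ₀)/SE = (55.36−56)/2.6458 = -0.2419

test statistic = -0.242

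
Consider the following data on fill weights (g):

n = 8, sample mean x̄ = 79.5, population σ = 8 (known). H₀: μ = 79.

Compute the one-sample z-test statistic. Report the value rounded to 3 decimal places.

test statistic = 0.177

SE = σ/√n = 8/√8 = 2.8284
z = (x̄−μ₀)/SE = (79.5−79)/2.8284 = 0.1768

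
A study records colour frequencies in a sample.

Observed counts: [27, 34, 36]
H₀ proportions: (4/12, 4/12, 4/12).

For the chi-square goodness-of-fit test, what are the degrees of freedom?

degrees of freedom = 2

df = k − 1 = 3 − 1 = 2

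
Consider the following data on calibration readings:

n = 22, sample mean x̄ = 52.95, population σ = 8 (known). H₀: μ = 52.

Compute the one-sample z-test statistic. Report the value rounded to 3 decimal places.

SE = σ/√n = 8/√22 = 1.7056
z = (x̄−μ₀)/SE = (52.95−52)/1.7056 = 0.5570

test statistic = 0.557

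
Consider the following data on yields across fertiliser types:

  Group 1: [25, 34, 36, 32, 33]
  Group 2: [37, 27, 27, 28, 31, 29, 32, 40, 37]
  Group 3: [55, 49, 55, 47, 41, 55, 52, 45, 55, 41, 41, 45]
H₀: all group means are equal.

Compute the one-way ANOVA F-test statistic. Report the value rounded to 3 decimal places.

Group means [32.00, 32.00, 48.42], grand mean 39.577
SSB = Σnᵢ(x̄ᵢ−x̄)² = 1741.429; SSW = ΣΣ(x−x̄ᵢ)² = 636.917
MSB = 1741.429/2 = 870.7147; MSW = 636.917/23 = 27.6920
F = MSB/MSW = 31.4428
df = (2, 23)

test statistic = 31.443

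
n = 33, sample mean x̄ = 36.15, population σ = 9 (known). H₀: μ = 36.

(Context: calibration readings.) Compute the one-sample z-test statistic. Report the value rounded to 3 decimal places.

test statistic = 0.096

SE = σ/√n = 9/√33 = 1.5667
z = (x̄−μ₀)/SE = (36.15−36)/1.5667 = 0.0957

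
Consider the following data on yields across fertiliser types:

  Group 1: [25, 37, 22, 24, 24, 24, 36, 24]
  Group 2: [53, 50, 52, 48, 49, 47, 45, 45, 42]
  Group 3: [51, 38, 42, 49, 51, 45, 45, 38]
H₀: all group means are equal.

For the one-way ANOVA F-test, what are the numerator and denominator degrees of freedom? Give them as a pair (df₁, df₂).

degrees of freedom = [2, 22]

k = 3 groups, N = 25 total
df = (k−1, N−k) = (3−1, 25−3) = (2, 22)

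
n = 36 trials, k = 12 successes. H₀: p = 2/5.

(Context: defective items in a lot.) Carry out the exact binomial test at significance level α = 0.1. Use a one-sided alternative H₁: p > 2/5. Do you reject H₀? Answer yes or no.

Exact binomial: n=36, k=12, p₀=2/5=0.4000
P(X≥12) from Σ C(n,i)·p₀^i·(1−p₀)^(n−i)
p-value (one-sided, H₁ greater) = 0.83799
At α=0.1: p ≥ α → fail to reject H₀

reject H₀: no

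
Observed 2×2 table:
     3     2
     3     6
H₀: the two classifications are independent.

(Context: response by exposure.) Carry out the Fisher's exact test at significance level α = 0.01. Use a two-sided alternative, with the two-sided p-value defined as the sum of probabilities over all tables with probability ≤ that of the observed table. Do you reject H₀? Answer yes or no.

reject H₀: no

Margins: r₁=5, r₂=9, c₁=6, c₂=8, n=14
p_obs = C(5,3)·C(9,3)/C(14,6); sum pmf over tables with pmf ≤ p_obs
p-value (two-sided) = 0.58042
At α=0.01: p ≥ α → fail to reject H₀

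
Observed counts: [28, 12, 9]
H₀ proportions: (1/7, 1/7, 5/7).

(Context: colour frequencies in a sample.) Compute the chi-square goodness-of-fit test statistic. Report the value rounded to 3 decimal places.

test statistic = 85.886

n = 49; E_i = n·p_i = [7.00, 7.00, 35.00]
χ² = (28−7.00)²/7.00 + (12−7.00)²/7.00 + (9−35.00)²/35.00 = 85.8857
df = 2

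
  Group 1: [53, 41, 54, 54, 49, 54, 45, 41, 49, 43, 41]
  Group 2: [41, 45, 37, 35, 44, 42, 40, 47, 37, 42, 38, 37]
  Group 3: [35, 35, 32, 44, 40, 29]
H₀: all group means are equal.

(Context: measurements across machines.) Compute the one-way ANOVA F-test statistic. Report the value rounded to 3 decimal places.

Group means [47.64, 40.42, 35.83], grand mean 42.207
SSB = Σnᵢ(x̄ᵢ−x̄)² = 606.463; SSW = ΣΣ(x−x̄ᵢ)² = 614.295
MSB = 606.463/2 = 303.2316; MSW = 614.295/26 = 23.6267
F = MSB/MSW = 12.8342
df = (2, 26)

test statistic = 12.834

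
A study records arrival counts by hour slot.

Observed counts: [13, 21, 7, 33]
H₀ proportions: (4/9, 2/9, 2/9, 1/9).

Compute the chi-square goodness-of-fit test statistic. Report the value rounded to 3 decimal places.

n = 74; E_i = n·p_i = [32.89, 16.44, 16.44, 8.22]
χ² = (13−32.89)²/32.89 + (21−16.44)²/16.44 + (7−16.44)²/16.44 + (33−8.22)²/8.22 = 93.3818
df = 3

test statistic = 93.382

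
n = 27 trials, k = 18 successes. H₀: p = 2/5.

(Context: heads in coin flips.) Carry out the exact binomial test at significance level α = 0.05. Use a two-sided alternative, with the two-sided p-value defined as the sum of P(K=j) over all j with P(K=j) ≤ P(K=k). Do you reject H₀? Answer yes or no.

Exact binomial: n=27, k=18, p₀=2/5=0.4000
P(X=j) = C(n,j)·p₀^j·(1−p₀)^(n−j); p = Σ P(X=j) over j with P(X=j) ≤ P(X=18)
p-value (two-sided) = 0.00568
At α=0.05: p < α → reject H₀

reject H₀: yes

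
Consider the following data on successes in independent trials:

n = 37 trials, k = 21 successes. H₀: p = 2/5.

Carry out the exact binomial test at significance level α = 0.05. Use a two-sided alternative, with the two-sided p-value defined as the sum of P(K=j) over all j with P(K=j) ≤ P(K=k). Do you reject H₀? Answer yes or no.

reject H₀: yes

Exact binomial: n=37, k=21, p₀=2/5=0.4000
P(X=j) = C(n,j)·p₀^j·(1−p₀)^(n−j); p = Σ P(X=j) over j with P(X=j) ≤ P(X=21)
p-value (two-sided) = 0.04381
At α=0.05: p < α → reject H₀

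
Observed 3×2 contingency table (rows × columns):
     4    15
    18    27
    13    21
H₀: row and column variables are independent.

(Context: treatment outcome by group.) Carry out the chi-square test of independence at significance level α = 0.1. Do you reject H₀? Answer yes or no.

Row totals [19, 45, 34], col totals [35, 63], n=98
χ² = (4−6.79)²/6.79 + (15−12.21)²/12.21 + (18−16.07)²/16.07 + (27−28.93)²/28.93 + (13−12.14)²/12.14 + (21−21.86)²/21.86 = 2.2331
df = 2
p-value (upper-tail) = 0.32741
At α=0.1: p ≥ α → fail to reject H₀

reject H₀: no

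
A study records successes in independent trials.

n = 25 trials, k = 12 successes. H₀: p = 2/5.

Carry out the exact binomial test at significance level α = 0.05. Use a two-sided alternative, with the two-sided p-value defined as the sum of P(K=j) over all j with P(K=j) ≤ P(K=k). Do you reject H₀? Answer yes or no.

Exact binomial: n=25, k=12, p₀=2/5=0.4000
P(X=j) = C(n,j)·p₀^j·(1−p₀)^(n−j); p = Σ P(X=j) over j with P(X=j) ≤ P(X=12)
p-value (two-sided) = 0.42127
At α=0.05: p ≥ α → fail to reject H₀

reject H₀: no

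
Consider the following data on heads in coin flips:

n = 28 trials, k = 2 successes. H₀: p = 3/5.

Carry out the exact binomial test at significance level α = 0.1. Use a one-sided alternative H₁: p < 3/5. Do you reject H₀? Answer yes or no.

Exact binomial: n=28, k=2, p₀=3/5=0.6000
P(X≤2) from Σ C(n,i)·p₀^i·(1−p₀)^(n−i)
p-value (one-sided, H₁ less) = 0.00000
At α=0.1: p < α → reject H₀

reject H₀: yes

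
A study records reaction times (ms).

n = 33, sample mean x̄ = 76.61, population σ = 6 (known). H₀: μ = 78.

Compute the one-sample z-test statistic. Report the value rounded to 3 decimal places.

test statistic = -1.331

SE = σ/√n = 6/√33 = 1.0445
z = (x̄−μ₀)/SE = (76.61−78)/1.0445 = -1.3308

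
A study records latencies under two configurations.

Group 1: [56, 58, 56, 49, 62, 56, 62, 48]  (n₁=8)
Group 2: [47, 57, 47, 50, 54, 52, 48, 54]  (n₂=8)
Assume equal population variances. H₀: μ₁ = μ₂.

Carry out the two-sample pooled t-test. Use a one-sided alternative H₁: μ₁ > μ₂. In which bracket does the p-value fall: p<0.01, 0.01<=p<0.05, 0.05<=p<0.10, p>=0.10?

x̄₁=55.875, s₁=5.194, n₁=8
x̄₂=51.125, s₂=3.720, n₂=8
s_p² = [7·5.194² + 7·3.720²]/14 = 20.4107
SE = √(s_p²·(1/8+1/8)) = 2.2589
t = (55.875−51.125)/2.2589 = 2.1028
df = 14
p-value (one-sided, H₁ greater) = 0.02703
→ bracket: 0.01<=p<0.05

p-value bracket: 0.01<=p<0.05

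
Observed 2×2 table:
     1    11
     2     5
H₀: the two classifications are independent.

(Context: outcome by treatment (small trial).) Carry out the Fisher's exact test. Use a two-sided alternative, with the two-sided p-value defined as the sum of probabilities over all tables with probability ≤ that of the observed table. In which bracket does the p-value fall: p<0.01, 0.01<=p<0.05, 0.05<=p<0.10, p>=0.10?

p-value bracket: p>=0.10

Margins: r₁=12, r₂=7, c₁=3, c₂=16, n=19
p_obs = C(12,1)·C(7,2)/C(19,3); sum pmf over tables with pmf ≤ p_obs
p-value (two-sided) = 0.52322
→ bracket: p>=0.10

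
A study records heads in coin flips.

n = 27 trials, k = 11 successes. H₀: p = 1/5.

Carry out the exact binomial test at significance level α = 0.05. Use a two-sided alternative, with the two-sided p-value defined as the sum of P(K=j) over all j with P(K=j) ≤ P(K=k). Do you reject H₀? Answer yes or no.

reject H₀: yes

Exact binomial: n=27, k=11, p₀=1/5=0.2000
P(X=j) = C(n,j)·p₀^j·(1−p₀)^(n−j); p = Σ P(X=j) over j with P(X=j) ≤ P(X=11)
p-value (two-sided) = 0.01339
At α=0.05: p < α → reject H₀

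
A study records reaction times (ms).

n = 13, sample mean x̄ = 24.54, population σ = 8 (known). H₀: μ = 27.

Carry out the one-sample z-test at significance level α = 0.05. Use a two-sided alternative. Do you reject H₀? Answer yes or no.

reject H₀: no

SE = σ/√n = 8/√13 = 2.2188
z = (x̄−μ₀)/SE = (24.54−27)/2.2188 = -1.1087
p-value (two-sided) = 0.26756
At α=0.05: p ≥ α → fail to reject H₀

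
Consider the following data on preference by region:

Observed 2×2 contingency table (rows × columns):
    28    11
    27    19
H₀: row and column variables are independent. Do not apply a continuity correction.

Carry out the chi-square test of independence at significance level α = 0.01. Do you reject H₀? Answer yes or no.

Row totals [39, 46], col totals [55, 30], n=85
χ² = (28−25.24)²/25.24 + (11−13.76)²/13.76 + (27−29.76)²/29.76 + (19−16.24)²/16.24 = 1.5858
df = 1
p-value (upper-tail) = 0.20793
At α=0.01: p ≥ α → fail to reject H₀

reject H₀: no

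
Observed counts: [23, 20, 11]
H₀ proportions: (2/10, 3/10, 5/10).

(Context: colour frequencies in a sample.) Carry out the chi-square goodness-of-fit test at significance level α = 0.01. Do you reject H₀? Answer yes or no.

n = 54; E_i = n·p_i = [10.80, 16.20, 27.00]
χ² = (23−10.80)²/10.80 + (20−16.20)²/16.20 + (11−27.00)²/27.00 = 24.1543
df = 2
p-value (upper-tail) = 0.00001
At α=0.01: p < α → reject H₀

reject H₀: yes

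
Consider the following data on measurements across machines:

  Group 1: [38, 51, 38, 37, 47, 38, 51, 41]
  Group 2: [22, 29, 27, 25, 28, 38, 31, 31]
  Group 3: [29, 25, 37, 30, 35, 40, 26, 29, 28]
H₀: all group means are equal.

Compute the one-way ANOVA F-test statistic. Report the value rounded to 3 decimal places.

Group means [42.62, 28.88, 31.00], grand mean 34.040
SSB = Σnᵢ(x̄ᵢ−x̄)² = 886.210; SSW = ΣΣ(x−x̄ᵢ)² = 628.750
MSB = 886.210/2 = 443.1050; MSW = 628.750/22 = 28.5795
F = MSB/MSW = 15.5043
df = (2, 22)

test statistic = 15.504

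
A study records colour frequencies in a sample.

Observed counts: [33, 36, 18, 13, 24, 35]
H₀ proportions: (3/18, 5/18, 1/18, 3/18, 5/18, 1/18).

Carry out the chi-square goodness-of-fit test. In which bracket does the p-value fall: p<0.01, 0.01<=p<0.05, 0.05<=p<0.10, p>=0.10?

p-value bracket: p<0.01

n = 159; E_i = n·p_i = [26.50, 44.17, 8.83, 26.50, 44.17, 8.83]
χ² = (33−26.50)²/26.50 + (36−44.17)²/44.17 + (18−8.83)²/8.83 + (13−26.50)²/26.50 + (24−44.17)²/44.17 + (35−8.83)²/8.83 = 106.2151
df = 5
p-value (upper-tail) = 0.00000
→ bracket: p<0.01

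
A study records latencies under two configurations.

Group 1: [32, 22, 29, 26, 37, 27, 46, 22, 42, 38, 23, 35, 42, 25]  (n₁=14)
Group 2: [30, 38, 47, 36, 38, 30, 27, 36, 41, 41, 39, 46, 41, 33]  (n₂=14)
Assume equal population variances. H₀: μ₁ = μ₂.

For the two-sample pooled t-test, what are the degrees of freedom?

degrees of freedom = 26

df = n₁ + n₂ − 2 = 14 + 14 − 2 = 26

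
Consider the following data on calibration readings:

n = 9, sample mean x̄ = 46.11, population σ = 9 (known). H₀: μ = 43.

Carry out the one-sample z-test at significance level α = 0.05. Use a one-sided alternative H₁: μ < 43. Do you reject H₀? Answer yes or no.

SE = σ/√n = 9/√9 = 3.0000
z = (x̄−μ₀)/SE = (46.11−43)/3.0000 = 1.0367
p-value (one-sided, H₁ less) = 0.85005
At α=0.05: p ≥ α → fail to reject H₀

reject H₀: no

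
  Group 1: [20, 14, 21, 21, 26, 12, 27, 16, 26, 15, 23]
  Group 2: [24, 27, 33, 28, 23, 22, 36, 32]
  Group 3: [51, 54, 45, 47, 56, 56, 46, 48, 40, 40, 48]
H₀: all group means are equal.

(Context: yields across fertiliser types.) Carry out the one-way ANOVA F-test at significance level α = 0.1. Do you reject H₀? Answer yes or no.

reject H₀: yes

Group means [20.09, 28.12, 48.27], grand mean 32.567
SSB = Σnᵢ(x̄ᵢ−x̄)² = 4583.401; SSW = ΣΣ(x−x̄ᵢ)² = 769.966
MSB = 4583.401/2 = 2291.7004; MSW = 769.966/27 = 28.5173
F = MSB/MSW = 80.3619
df = (2, 27)
p-value (upper-tail) = 0.00000
At α=0.1: p < α → reject H₀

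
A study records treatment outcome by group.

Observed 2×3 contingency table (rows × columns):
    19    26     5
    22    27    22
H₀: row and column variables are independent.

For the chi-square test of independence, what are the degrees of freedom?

df = (r−1)(c−1) = (2−1)·(3−1) = 2

degrees of freedom = 2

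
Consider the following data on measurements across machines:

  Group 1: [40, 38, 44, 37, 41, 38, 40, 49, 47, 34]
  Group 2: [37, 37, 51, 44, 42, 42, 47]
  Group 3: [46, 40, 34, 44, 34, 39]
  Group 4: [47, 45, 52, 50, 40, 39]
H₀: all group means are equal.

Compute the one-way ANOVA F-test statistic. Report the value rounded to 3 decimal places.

test statistic = 1.785

Group means [40.80, 42.86, 39.50, 45.50], grand mean 42.000
SSB = Σnᵢ(x̄ᵢ−x̄)² = 130.543; SSW = ΣΣ(x−x̄ᵢ)² = 609.457
MSB = 130.543/3 = 43.5143; MSW = 609.457/25 = 24.3783
F = MSB/MSW = 1.7850
df = (3, 25)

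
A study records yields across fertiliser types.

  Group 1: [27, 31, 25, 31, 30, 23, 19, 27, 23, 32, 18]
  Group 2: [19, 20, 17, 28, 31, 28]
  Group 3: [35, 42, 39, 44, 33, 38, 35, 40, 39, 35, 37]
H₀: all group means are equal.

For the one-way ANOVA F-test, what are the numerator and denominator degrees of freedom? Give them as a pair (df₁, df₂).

k = 3 groups, N = 28 total
df = (k−1, N−k) = (3−1, 28−3) = (2, 25)

degrees of freedom = [2, 25]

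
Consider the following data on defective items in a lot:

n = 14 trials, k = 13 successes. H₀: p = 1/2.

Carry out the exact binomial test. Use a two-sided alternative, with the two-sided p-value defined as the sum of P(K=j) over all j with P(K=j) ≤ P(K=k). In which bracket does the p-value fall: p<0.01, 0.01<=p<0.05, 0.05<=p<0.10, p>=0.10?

Exact binomial: n=14, k=13, p₀=1/2=0.5000
P(X=j) = C(n,j)·p₀^j·(1−p₀)^(n−j); p = Σ P(X=j) over j with P(X=j) ≤ P(X=13)
p-value (two-sided) = 0.00183
→ bracket: p<0.01

p-value bracket: p<0.01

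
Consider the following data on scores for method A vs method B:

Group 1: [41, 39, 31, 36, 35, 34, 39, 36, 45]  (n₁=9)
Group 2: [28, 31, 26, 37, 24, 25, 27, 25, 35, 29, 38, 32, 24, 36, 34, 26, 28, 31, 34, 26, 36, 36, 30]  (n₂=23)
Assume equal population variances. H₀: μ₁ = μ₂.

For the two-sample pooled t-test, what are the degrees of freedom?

degrees of freedom = 30

df = n₁ + n₂ − 2 = 9 + 23 − 2 = 30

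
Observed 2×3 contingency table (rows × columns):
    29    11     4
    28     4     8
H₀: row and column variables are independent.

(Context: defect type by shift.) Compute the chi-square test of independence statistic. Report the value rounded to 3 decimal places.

test statistic = 4.437

Row totals [44, 40], col totals [57, 15, 12], n=84
χ² = (29−29.86)²/29.86 + (11−7.86)²/7.86 + (4−6.29)²/6.29 + (28−27.14)²/27.14 + (4−7.14)²/7.14 + (8−5.71)²/5.71 = 4.4371
df = 2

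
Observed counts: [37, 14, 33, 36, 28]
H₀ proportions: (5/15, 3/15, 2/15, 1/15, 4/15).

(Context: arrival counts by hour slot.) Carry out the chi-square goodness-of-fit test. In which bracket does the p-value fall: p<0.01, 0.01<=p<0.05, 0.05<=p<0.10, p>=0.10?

n = 148; E_i = n·p_i = [49.33, 29.60, 19.73, 9.87, 39.47]
χ² = (37−49.33)²/49.33 + (14−29.60)²/29.60 + (33−19.73)²/19.73 + (36−9.87)²/9.87 + (28−39.47)²/39.47 = 92.7736
df = 4
p-value (upper-tail) = 0.00000
→ bracket: p<0.01

p-value bracket: p<0.01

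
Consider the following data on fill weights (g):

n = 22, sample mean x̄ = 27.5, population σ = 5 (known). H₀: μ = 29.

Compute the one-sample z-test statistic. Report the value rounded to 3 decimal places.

test statistic = -1.407

SE = σ/√n = 5/√22 = 1.0660
z = (x̄−μ₀)/SE = (27.5−29)/1.0660 = -1.4071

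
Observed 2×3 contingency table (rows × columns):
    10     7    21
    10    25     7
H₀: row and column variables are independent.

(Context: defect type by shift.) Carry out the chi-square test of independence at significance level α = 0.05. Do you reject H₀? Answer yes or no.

reject H₀: yes

Row totals [38, 42], col totals [20, 32, 28], n=80
χ² = (10−9.50)²/9.50 + (7−15.20)²/15.20 + (21−13.30)²/13.30 + (10−10.50)²/10.50 + (25−16.80)²/16.80 + (7−14.70)²/14.70 = 16.9674
df = 2
p-value (upper-tail) = 0.00021
At α=0.05: p < α → reject H₀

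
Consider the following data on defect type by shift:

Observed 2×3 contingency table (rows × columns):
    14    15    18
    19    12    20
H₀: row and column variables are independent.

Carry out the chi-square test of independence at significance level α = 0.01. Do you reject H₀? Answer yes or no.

reject H₀: no

Row totals [47, 51], col totals [33, 27, 38], n=98
χ² = (14−15.83)²/15.83 + (15−12.95)²/12.95 + (18−18.22)²/18.22 + (19−17.17)²/17.17 + (12−14.05)²/14.05 + (20−19.78)²/19.78 = 1.0346
df = 2
p-value (upper-tail) = 0.59612
At α=0.01: p ≥ α → fail to reject H₀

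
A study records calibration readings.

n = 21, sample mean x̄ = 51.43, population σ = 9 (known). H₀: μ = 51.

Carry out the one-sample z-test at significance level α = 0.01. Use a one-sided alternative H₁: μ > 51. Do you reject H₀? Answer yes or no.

SE = σ/√n = 9/√21 = 1.9640
z = (x̄−μ₀)/SE = (51.43−51)/1.9640 = 0.2189
p-value (one-sided, H₁ greater) = 0.41335
At α=0.01: p ≥ α → fail to reject H₀

reject H₀: no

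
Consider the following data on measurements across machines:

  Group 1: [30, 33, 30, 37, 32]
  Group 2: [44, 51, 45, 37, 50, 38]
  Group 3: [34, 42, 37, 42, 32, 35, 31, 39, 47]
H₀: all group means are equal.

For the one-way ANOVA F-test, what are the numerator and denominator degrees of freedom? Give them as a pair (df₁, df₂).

degrees of freedom = [2, 17]

k = 3 groups, N = 20 total
df = (k−1, N−k) = (3−1, 20−3) = (2, 17)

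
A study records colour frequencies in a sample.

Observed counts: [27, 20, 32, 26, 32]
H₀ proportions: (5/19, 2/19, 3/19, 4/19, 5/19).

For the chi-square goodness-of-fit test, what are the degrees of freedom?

degrees of freedom = 4

df = k − 1 = 5 − 1 = 4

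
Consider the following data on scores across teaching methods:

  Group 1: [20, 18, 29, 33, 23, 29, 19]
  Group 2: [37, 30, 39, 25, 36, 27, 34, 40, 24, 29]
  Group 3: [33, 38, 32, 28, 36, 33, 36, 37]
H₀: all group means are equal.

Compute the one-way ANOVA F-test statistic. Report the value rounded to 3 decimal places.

Group means [24.43, 32.10, 34.12], grand mean 30.600
SSB = Σnᵢ(x̄ᵢ−x̄)² = 388.511; SSW = ΣΣ(x−x̄ᵢ)² = 591.489
MSB = 388.511/2 = 194.2554; MSW = 591.489/22 = 26.8859
F = MSB/MSW = 7.2252
df = (2, 22)

test statistic = 7.225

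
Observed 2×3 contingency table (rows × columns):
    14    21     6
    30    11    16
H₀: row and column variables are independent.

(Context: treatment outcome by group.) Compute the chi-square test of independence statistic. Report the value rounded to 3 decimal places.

Row totals [41, 57], col totals [44, 32, 22], n=98
χ² = (14−18.41)²/18.41 + (21−13.39)²/13.39 + (6−9.20)²/9.20 + (30−25.59)²/25.59 + (11−18.61)²/18.61 + (16−12.80)²/12.80 = 11.1742
df = 2

test statistic = 11.174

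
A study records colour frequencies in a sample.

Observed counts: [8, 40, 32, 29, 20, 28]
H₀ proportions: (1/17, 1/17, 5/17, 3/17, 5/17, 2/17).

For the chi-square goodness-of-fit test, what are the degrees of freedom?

degrees of freedom = 5

df = k − 1 = 6 − 1 = 5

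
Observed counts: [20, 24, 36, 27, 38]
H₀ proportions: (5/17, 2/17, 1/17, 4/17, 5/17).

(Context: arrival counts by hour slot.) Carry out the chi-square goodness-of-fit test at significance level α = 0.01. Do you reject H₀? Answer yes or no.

n = 145; E_i = n·p_i = [42.65, 17.06, 8.53, 34.12, 42.65]
χ² = (20−42.65)²/42.65 + (24−17.06)²/17.06 + (36−8.53)²/8.53 + (27−34.12)²/34.12 + (38−42.65)²/42.65 = 105.3162
df = 4
p-value (upper-tail) = 0.00000
At α=0.01: p < α → reject H₀

reject H₀: yes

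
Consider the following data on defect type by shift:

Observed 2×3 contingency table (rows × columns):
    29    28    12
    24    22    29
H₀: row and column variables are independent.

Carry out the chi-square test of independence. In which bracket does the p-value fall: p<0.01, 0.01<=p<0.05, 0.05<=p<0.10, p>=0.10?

p-value bracket: 0.01<=p<0.05

Row totals [69, 75], col totals [53, 50, 41], n=144
χ² = (29−25.40)²/25.40 + (28−23.96)²/23.96 + (12−19.65)²/19.65 + (24−27.60)²/27.60 + (22−26.04)²/26.04 + (29−21.35)²/21.35 = 8.0044
df = 2
p-value (upper-tail) = 0.01828
→ bracket: 0.01<=p<0.05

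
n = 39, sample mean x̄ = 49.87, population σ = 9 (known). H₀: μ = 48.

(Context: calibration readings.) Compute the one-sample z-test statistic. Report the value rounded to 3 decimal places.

SE = σ/√n = 9/√39 = 1.4412
z = (x̄−μ₀)/SE = (49.87−48)/1.4412 = 1.2976

test statistic = 1.298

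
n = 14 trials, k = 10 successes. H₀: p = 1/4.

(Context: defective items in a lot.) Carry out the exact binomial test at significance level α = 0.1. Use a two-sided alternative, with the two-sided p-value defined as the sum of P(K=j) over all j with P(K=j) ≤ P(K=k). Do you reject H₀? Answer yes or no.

Exact binomial: n=14, k=10, p₀=1/4=0.2500
P(X=j) = C(n,j)·p₀^j·(1−p₀)^(n−j); p = Σ P(X=j) over j with P(X=j) ≤ P(X=10)
p-value (two-sided) = 0.00034
At α=0.1: p < α → reject H₀

reject H₀: yes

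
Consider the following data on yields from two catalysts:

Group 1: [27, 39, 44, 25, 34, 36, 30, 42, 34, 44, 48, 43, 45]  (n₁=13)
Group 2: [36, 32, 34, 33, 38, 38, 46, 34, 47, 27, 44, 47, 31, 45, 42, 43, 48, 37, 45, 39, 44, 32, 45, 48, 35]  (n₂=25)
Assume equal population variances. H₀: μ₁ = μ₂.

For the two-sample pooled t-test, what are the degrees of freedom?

df = n₁ + n₂ − 2 = 13 + 25 − 2 = 36

degrees of freedom = 36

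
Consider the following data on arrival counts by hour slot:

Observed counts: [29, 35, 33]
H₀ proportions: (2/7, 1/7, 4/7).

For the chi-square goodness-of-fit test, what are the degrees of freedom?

degrees of freedom = 2

df = k − 1 = 3 − 1 = 2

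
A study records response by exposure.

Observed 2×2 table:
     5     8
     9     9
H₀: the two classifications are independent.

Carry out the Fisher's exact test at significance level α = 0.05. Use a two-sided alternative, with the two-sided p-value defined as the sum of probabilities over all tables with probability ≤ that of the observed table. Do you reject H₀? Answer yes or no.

Margins: r₁=13, r₂=18, c₁=14, c₂=17, n=31
p_obs = C(13,5)·C(18,9)/C(31,14); sum pmf over tables with pmf ≤ p_obs
p-value (two-sided) = 0.71684
At α=0.05: p ≥ α → fail to reject H₀

reject H₀: no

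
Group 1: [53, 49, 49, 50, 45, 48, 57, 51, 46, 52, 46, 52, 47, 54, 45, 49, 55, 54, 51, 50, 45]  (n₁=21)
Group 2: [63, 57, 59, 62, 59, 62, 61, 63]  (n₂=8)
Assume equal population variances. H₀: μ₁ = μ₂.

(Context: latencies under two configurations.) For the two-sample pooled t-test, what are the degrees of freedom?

degrees of freedom = 27

df = n₁ + n₂ − 2 = 21 + 8 − 2 = 27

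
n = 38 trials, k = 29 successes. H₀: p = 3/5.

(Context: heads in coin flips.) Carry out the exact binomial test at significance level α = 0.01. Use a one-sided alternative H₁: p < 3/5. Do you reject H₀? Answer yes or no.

Exact binomial: n=38, k=29, p₀=3/5=0.6000
P(X≤29) from Σ C(n,i)·p₀^i·(1−p₀)^(n−i)
p-value (one-sided, H₁ less) = 0.98896
At α=0.01: p ≥ α → fail to reject H₀

reject H₀: no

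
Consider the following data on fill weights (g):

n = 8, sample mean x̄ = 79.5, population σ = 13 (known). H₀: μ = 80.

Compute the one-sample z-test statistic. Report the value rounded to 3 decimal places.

SE = σ/√n = 13/√8 = 4.5962
z = (x̄−μ₀)/SE = (79.5−80)/4.5962 = -0.1088

test statistic = -0.109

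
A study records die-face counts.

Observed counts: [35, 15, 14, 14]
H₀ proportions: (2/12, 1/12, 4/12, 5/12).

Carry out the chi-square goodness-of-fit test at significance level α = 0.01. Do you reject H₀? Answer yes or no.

n = 78; E_i = n·p_i = [13.00, 6.50, 26.00, 32.50]
χ² = (35−13.00)²/13.00 + (15−6.50)²/6.50 + (14−26.00)²/26.00 + (14−32.50)²/32.50 = 64.4154
df = 3
p-value (upper-tail) = 0.00000
At α=0.01: p < α → reject H₀

reject H₀: yes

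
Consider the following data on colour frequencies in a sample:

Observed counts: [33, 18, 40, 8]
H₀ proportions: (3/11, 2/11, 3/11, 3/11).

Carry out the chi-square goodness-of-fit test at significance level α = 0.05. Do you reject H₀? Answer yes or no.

reject H₀: yes

n = 99; E_i = n·p_i = [27.00, 18.00, 27.00, 27.00]
χ² = (33−27.00)²/27.00 + (18−18.00)²/18.00 + (40−27.00)²/27.00 + (8−27.00)²/27.00 = 20.9630
df = 3
p-value (upper-tail) = 0.00011
At α=0.05: p < α → reject H₀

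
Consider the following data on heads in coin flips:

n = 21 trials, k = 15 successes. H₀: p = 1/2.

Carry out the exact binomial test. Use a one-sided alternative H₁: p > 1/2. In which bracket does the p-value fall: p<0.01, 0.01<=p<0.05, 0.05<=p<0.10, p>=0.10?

p-value bracket: 0.01<=p<0.05

Exact binomial: n=21, k=15, p₀=1/2=0.5000
P(X≥15) from Σ C(n,i)·p₀^i·(1−p₀)^(n−i)
p-value (one-sided, H₁ greater) = 0.03918
→ bracket: 0.01<=p<0.05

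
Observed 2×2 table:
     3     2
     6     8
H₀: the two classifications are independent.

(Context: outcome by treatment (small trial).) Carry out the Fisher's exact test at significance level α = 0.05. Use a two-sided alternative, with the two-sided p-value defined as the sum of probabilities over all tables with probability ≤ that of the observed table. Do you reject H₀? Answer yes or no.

Margins: r₁=5, r₂=14, c₁=9, c₂=10, n=19
p_obs = C(5,3)·C(14,6)/C(19,9); sum pmf over tables with pmf ≤ p_obs
p-value (two-sided) = 0.62848
At α=0.05: p ≥ α → fail to reject H₀

reject H₀: no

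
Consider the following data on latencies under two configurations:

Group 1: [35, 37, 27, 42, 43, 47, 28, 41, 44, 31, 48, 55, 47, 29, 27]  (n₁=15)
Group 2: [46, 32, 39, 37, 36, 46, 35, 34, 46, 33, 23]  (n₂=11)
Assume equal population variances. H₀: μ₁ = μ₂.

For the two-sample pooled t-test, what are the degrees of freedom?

df = n₁ + n₂ − 2 = 15 + 11 − 2 = 24

degrees of freedom = 24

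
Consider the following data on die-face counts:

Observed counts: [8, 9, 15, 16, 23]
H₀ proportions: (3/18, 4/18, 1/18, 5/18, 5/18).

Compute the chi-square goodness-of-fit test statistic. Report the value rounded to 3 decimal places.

n = 71; E_i = n·p_i = [11.83, 15.78, 3.94, 19.72, 19.72]
χ² = (8−11.83)²/11.83 + (9−15.78)²/15.78 + (15−3.94)²/3.94 + (16−19.72)²/19.72 + (23−19.72)²/19.72 = 36.3873
df = 4

test statistic = 36.387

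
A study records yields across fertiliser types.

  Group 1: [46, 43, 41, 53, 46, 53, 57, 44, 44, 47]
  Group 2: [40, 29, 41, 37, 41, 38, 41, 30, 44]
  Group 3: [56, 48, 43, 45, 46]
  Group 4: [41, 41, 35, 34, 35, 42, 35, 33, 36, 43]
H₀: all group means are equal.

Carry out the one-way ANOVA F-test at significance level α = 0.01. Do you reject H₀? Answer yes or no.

reject H₀: yes

Group means [47.40, 37.89, 47.60, 37.50], grand mean 42.000
SSB = Σnᵢ(x̄ᵢ−x̄)² = 803.011; SSW = ΣΣ(x−x̄ᵢ)² = 684.989
MSB = 803.011/3 = 267.6704; MSW = 684.989/30 = 22.8330
F = MSB/MSW = 11.7230
df = (3, 30)
p-value (upper-tail) = 0.00003
At α=0.01: p < α → reject H₀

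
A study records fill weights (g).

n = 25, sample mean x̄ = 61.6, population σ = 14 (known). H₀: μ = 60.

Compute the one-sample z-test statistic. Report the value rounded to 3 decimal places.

test statistic = 0.571

SE = σ/√n = 14/√25 = 2.8000
z = (x̄−μ₀)/SE = (61.6−60)/2.8000 = 0.5714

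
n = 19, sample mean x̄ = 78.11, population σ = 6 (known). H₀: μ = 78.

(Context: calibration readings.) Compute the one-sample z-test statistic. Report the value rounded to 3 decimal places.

SE = σ/√n = 6/√19 = 1.3765
z = (x̄−μ₀)/SE = (78.11−78)/1.3765 = 0.0799

test statistic = 0.080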